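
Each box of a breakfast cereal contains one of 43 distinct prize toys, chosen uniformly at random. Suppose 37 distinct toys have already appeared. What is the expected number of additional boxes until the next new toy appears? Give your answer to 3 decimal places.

7.167

The number of boxes until the next new toy is geometric with success probability 6/43, so its mean is 43/6.
E = 43/6 = 7.1667.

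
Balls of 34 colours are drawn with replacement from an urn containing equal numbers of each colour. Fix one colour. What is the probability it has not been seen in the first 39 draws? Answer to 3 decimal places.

0.312

On each draw the fixed colour fails to appear with probability 33/34.
P(still missing after 39) = (33/34)^39 = 0.3122.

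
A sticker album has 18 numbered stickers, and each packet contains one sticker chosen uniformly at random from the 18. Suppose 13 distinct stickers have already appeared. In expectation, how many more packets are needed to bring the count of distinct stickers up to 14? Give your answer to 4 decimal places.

3.6000

From k distinct to k+1 distinct takes on average 18/(18-k) packets.
Only the k = 13 term is needed: E = 18/5 = 3.60000.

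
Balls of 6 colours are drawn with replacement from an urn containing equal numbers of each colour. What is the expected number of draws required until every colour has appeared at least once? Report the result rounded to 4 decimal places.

14.7000

Split into phases: going from k distinct to k+1 distinct takes on average 6/(6-k) draws.
E[T] = 6/6 + 6/5 + 6/4 + 6/3 + 6/2 + 6/1 = 6·H_{6}.
H_{6} = 2.45000, so E[T] = 14.70000.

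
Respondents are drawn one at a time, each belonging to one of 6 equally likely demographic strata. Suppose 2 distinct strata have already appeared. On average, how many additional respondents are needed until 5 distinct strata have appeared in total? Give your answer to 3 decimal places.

From k distinct to k+1 distinct takes on average 6/(6-k) respondents.
Sum over k = 2,...,4: E = 6/4 + 6/3 + 6/2 = 6.5000.

6.500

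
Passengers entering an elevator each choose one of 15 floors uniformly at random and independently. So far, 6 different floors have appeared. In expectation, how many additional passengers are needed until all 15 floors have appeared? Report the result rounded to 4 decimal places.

From k distinct to k+1 distinct takes on average 15/(15-k) passengers.
Sum over k = 6,...,14: E = 15/9 + 15/8 + 15/7 + ... + 15/2 + 15/1 = 42.43452.

42.4345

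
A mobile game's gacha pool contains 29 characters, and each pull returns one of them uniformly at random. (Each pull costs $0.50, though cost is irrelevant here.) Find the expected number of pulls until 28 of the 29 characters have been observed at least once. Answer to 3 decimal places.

85.888

With k distinct characters already seen, the next new one arrives after an expected 29/(29-k) pulls.
Sum over k = 0,...,27: E = 29/29 + 29/28 + 29/27 + ... + 29/3 + 29/2 = 85.8880.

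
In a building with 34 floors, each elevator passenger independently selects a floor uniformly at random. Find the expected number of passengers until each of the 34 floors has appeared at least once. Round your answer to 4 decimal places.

140.0191

The wait to go from k to k+1 distinct floors is geometric with mean 34/(34-k).
E[T] = 34/34 + 34/33 + 34/32 + ... + 34/2 + 34/1 = 34·H_{34}.
H_{34} = 4.11821, so E[T] = 140.01914.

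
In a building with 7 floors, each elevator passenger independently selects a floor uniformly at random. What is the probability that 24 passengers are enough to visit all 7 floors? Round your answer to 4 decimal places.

Let A_i be the event that floor i is missing after 24 passengers. By inclusion–exclusion on the A_i,
P(all seen) = Σ_{j=0}^{7} (-1)^j C(7,j)((7-j)/7)^24
= 1.00000 - 0.17313 + 0.00653 - 0.00005 + 0.00000 - 0.00000 + 0.00000 - 0.00000
= 0.83335.

0.8334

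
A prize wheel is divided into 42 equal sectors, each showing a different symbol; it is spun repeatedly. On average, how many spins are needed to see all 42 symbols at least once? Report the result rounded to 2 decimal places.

After k distinct symbols have appeared, the next spin gives a new one with probability (42-k)/42, so the expected wait for the (k+1)-th is 42/(42-k).
E[T] = 42/42 + 42/41 + 42/40 + ... + 42/2 + 42/1 = 42·H_{42}.
H_{42} = 4.327, so E[T] = 181.723.

181.72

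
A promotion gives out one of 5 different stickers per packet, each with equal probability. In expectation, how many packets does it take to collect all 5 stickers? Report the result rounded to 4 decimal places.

After k distinct stickers have appeared, the next packet gives a new one with probability (5-k)/5, so the expected wait for the (k+1)-th is 5/(5-k).
E[T] = 5/5 + 5/4 + 5/3 + 5/2 + 5/1 = 5·H_{5}.
H_{5} = 2.28333, so E[T] = 11.41667.

11.4167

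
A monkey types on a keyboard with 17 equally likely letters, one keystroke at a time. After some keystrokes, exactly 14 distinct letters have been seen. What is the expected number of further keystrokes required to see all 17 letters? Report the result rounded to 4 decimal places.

With k distinct letters already seen, the next new one takes an expected 17/(17-k) keystrokes.
Sum over k = 14,...,16: E = 17/3 + 17/2 + 17/1 = 31.16667.

31.1667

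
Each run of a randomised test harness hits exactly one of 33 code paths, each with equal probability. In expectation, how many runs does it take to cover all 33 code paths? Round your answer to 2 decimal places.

After k distinct code paths have appeared, the next run gives a new one with probability (33-k)/33, so the expected wait for the (k+1)-th is 33/(33-k).
E[T] = 33/33 + 33/32 + 33/31 + ... + 33/2 + 33/1 = 33·H_{33}.
H_{33} = 4.089, so E[T] = 134.930.

134.93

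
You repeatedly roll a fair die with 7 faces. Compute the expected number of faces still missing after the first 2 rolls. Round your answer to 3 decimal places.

For each face, P(unseen after 2) = (6/7)^2 = 0.7347.
By linearity of expectation, E[unseen] = 7·(6/7)^2 = 5.1429.

5.143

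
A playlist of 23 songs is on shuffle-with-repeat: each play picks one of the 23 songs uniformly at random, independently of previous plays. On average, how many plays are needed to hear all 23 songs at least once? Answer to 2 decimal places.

85.89

The wait to go from k to k+1 distinct songs is geometric with mean 23/(23-k).
E[T] = 23/23 + 23/22 + 23/21 + ... + 23/2 + 23/1 = 23·H_{23}.
H_{23} = 3.734, so E[T] = 85.889.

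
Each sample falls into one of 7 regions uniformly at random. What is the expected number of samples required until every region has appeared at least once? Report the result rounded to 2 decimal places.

18.15

After k distinct regions have appeared, the next sample gives a new one with probability (7-k)/7, so the expected wait for the (k+1)-th is 7/(7-k).
E[T] = 7/7 + 7/6 + 7/5 + ... + 7/2 + 7/1 = 7·H_{7}.
H_{7} = 2.593, so E[T] = 18.150.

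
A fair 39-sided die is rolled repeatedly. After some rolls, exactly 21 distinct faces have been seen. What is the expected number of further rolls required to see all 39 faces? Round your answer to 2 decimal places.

From k distinct to k+1 distinct takes on average 39/(39-k) rolls.
Sum over k = 21,...,38: E = 39/18 + 39/17 + 39/16 + ... + 39/2 + 39/1 = 136.309.

136.31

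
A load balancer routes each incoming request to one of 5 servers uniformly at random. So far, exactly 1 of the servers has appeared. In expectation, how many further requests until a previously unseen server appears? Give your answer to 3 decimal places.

The number of requests until the next new server is geometric with success probability 4/5, so its mean is 5/4.
E = 5/4 = 1.2500.

1.250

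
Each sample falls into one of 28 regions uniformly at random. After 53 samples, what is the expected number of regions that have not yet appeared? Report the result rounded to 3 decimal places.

For each region, P(unseen after 53) = (27/28)^53 = 0.1455.
By linearity of expectation, E[unseen] = 28·(27/28)^53 = 4.0744.

4.074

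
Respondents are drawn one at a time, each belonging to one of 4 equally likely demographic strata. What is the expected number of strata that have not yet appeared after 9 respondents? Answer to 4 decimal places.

For each stratum, P(unseen after 9) = (3/4)^9 = 0.07508.
By linearity of expectation, E[unseen] = 4·(3/4)^9 = 0.30034.

0.3003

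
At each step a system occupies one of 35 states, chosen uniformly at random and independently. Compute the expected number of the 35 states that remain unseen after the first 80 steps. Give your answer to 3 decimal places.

3.443

For each state, P(unseen after 80) = (34/35)^80 = 0.0984.
By linearity of expectation, E[unseen] = 35·(34/35)^80 = 3.4430.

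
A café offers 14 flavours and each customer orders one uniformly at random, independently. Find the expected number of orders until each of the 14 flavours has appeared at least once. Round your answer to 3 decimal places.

The wait to go from k to k+1 distinct flavours is geometric with mean 14/(14-k).
E[T] = 14/14 + 14/13 + 14/12 + ... + 14/2 + 14/1 = 14·H_{14}.
H_{14} = 3.2516, so E[T] = 45.5219.

45.522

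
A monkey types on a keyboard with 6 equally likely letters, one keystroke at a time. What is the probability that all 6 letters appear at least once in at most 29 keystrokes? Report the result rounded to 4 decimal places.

0.9698

Let A_i be the event that letter i is missing after 29 keystrokes. By inclusion–exclusion on the A_i,
P(all seen) = Σ_{j=0}^{6} (-1)^j C(6,j)((6-j)/6)^29
= 1.00000 - 0.03033 + 0.00012 - 0.00000 + 0.00000 - 0.00000 + 0.00000
= 0.96979.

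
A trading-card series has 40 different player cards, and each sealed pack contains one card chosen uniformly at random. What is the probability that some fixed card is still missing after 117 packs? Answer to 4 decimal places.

0.0517

On each pack the fixed card fails to appear with probability 39/40.
P(still missing after 117) = (39/40)^117 = 0.05171.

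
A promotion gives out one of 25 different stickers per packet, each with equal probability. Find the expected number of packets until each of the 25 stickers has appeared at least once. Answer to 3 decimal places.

95.399

The wait to go from k to k+1 distinct stickers is geometric with mean 25/(25-k).
E[T] = 25/25 + 25/24 + 25/23 + ... + 25/2 + 25/1 = 25·H_{25}.
H_{25} = 3.8160, so E[T] = 95.3990.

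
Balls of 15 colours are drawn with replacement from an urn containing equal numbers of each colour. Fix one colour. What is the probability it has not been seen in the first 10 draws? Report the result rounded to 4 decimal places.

Each draw misses the fixed colour with probability (15-1)/15 = 14/15, independently.
P(still missing after 10) = (14/15)^10 = 0.50161.

0.5016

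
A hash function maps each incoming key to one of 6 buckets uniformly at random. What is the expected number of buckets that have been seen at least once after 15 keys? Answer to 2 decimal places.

For each bucket, P(seen in 15 keys) = 1 - (5/6)^15 = 0.935.
By linearity of expectation, E[distinct seen] = 6·(1 - (5/6)^15) = 5.611.

5.61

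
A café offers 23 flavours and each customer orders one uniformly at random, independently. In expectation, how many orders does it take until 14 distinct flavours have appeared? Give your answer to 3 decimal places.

Going from k to k+1 distinct takes a geometric number of orders with mean 23/(23-k).
Sum over k = 0,...,13: E = 23/23 + 23/22 + 23/21 + ... + 23/11 + 23/10 = 20.8224.

20.822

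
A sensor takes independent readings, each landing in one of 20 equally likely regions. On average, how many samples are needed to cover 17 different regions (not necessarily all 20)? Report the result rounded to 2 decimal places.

With k distinct regions already seen, the next new one arrives after an expected 20/(20-k) samples.
Sum over k = 0,...,16: E = 20/20 + 20/19 + 20/18 + ... + 20/5 + 20/4 = 35.288.

35.29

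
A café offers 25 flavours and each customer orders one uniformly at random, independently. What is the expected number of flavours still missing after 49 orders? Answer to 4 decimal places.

For each flavour, P(unseen after 49) = (24/25)^49 = 0.13530.
By linearity of expectation, E[unseen] = 25·(24/25)^49 = 3.38244.

3.3824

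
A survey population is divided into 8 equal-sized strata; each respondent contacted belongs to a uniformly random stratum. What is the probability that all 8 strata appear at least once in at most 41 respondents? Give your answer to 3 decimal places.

Let A_i be the event that stratum i is missing after 41 respondents. By inclusion–exclusion on the A_i,
P(all seen) = Σ_{j=0}^{8} (-1)^j C(8,j)((8-j)/8)^41
= 1.0000 - 0.0335 + 0.0002 - 0.0000 + 0.0000 - 0.0000 + 0.0000 - 0.0000 + 0.0000
= 0.9667.

0.967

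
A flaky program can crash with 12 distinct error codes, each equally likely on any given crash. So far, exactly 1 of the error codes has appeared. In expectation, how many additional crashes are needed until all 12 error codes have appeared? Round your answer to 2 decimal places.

The wait to go from k to k+1 distinct error codes is geometric with mean 12/(12-k).
Sum over k = 1,...,11: E = 12/11 + 12/10 + 12/9 + ... + 12/2 + 12/1 = 36.239.

36.24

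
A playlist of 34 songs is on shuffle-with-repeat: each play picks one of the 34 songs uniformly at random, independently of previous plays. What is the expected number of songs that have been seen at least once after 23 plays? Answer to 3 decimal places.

16.889

For each song, P(seen in 23 plays) = 1 - (33/34)^23 = 0.4967.
By linearity of expectation, E[distinct seen] = 34·(1 - (33/34)^23) = 16.8886.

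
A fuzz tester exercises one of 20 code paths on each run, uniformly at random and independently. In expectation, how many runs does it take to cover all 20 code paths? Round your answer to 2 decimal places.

After k distinct code paths have appeared, the next run gives a new one with probability (20-k)/20, so the expected wait for the (k+1)-th is 20/(20-k).
E[T] = 20/20 + 20/19 + 20/18 + ... + 20/2 + 20/1 = 20·H_{20}.
H_{20} = 3.598, so E[T] = 71.955.

71.95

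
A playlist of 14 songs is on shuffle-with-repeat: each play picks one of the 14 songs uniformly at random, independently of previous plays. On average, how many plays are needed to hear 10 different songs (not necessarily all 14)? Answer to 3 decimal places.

16.355

With k distinct songs already seen, the next new one arrives after an expected 14/(14-k) plays.
Sum over k = 0,...,9: E = 14/14 + 14/13 + 14/12 + ... + 14/6 + 14/5 = 16.3552.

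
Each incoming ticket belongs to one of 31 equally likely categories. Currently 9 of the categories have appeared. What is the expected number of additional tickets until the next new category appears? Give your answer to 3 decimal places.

1.409

The number of tickets until the next new category is geometric with success probability 22/31, so its mean is 31/22.
E = 31/22 = 1.4091.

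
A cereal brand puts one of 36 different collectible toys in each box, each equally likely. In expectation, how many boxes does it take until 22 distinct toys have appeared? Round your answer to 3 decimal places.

33.228

Going from k to k+1 distinct takes a geometric number of boxes with mean 36/(36-k).
Sum over k = 0,...,21: E = 36/36 + 36/35 + 36/34 + ... + 36/16 + 36/15 = 33.2279.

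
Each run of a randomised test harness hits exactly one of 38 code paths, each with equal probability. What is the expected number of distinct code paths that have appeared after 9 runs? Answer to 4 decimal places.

For each code path, P(seen in 9 runs) = 1 - (37/38)^9 = 0.21338.
By linearity of expectation, E[distinct seen] = 38·(1 - (37/38)^9) = 8.10857.

8.1086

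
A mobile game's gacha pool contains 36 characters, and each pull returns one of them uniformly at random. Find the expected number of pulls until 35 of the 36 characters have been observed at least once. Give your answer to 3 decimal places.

114.284

Going from k to k+1 distinct takes a geometric number of pulls with mean 36/(36-k).
Sum over k = 0,...,34: E = 36/36 + 36/35 + 36/34 + ... + 36/3 + 36/2 = 114.2841.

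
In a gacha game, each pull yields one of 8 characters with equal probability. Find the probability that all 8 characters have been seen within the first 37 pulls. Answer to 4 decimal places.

Let A_i be the event that character i is missing after 37 pulls. By inclusion–exclusion on the A_i,
P(all seen) = Σ_{j=0}^{8} (-1)^j C(8,j)((8-j)/8)^37
= 1.00000 - 0.05720 + 0.00067 - 0.00000 + 0.00000 - 0.00000 + 0.00000 - 0.00000 + 0.00000
= 0.94347.

0.9435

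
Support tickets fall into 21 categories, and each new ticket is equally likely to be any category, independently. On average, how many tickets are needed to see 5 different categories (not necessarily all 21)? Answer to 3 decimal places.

Going from k to k+1 distinct takes a geometric number of tickets with mean 21/(21-k).
Sum over k = 0,...,4: E = 21/21 + 21/20 + 21/19 + 21/18 + 21/17 = 5.5572.

5.557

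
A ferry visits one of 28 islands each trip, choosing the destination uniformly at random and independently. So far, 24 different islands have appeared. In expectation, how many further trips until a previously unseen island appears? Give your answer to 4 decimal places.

7.0000

The number of trips until the next new island is geometric with success probability 4/28, so its mean is 28/4.
E = 28/4 = 7.00000.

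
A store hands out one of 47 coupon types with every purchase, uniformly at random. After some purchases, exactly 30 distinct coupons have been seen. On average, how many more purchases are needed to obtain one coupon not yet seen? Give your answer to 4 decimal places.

2.7647

The number of purchases until the next new coupon is geometric with success probability 17/47, so its mean is 47/17.
E = 47/17 = 2.76471.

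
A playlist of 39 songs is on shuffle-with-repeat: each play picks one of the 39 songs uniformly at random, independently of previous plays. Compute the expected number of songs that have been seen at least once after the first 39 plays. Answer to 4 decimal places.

24.8386

For each song, P(seen in 39 plays) = 1 - (38/39)^39 = 0.63689.
By linearity of expectation, E[distinct seen] = 39·(1 - (38/39)^39) = 24.83863.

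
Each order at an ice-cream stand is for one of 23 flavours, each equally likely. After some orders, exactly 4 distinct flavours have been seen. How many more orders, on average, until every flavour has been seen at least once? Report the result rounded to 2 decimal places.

81.60

From k distinct to k+1 distinct takes on average 23/(23-k) orders.
Sum over k = 4,...,22: E = 23/19 + 23/18 + 23/17 + ... + 23/2 + 23/1 = 81.598.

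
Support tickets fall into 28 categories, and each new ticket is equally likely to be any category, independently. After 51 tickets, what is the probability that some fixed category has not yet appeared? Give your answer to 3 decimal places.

Each ticket misses the fixed category with probability (28-1)/28 = 27/28, independently.
P(still missing after 51) = (27/28)^51 = 0.1565.

0.156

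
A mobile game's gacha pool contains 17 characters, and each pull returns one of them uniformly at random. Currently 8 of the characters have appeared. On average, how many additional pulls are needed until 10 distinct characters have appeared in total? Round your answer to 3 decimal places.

4.014

From k distinct to k+1 distinct takes on average 17/(17-k) pulls.
Sum over k = 8,...,9: E = 17/9 + 17/8 = 4.0139.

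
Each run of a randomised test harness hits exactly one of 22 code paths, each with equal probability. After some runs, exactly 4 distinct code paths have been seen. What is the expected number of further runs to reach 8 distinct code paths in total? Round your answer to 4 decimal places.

With k distinct code paths already seen, the next new one takes an expected 22/(22-k) runs.
Sum over k = 4,...,7: E = 22/18 + 22/17 + 22/16 + 22/15 = 5.35801.

5.3580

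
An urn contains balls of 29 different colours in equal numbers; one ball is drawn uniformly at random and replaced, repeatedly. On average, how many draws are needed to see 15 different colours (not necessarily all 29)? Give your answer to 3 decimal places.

With k distinct colours already seen, the next new one arrives after an expected 29/(29-k) draws.
Sum over k = 0,...,14: E = 29/29 + 29/28 + 29/27 + ... + 29/16 + 29/15 = 20.5927.

20.593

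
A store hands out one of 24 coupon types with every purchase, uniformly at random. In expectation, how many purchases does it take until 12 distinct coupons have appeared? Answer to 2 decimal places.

16.15

With k distinct coupons already seen, the next new one arrives after an expected 24/(24-k) purchases.
Sum over k = 0,...,11: E = 24/24 + 24/23 + 24/22 + ... + 24/14 + 24/13 = 16.146.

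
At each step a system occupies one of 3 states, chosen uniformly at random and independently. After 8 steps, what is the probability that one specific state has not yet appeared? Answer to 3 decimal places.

0.039

Each step misses the fixed state with probability (3-1)/3 = 2/3, independently.
P(still missing after 8) = (2/3)^8 = 0.0390.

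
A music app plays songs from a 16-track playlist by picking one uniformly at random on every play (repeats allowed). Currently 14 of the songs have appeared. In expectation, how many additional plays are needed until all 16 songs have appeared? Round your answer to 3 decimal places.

With k distinct songs already seen, the next new one takes an expected 16/(16-k) plays.
Sum over k = 14,...,15: E = 16/2 + 16/1 = 24.0000.

24.000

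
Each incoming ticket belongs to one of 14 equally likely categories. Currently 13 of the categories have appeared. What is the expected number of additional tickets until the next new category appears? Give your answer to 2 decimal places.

14.00

Each ticket yields a new category with probability (14-13)/14 = 1/14, so the wait is geometric with mean 14/1.
E = 14/1 = 14.000.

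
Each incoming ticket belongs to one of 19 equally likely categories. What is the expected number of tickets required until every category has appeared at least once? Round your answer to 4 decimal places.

Split into phases: going from k distinct to k+1 distinct takes on average 19/(19-k) tickets.
E[T] = 19/19 + 19/18 + 19/17 + ... + 19/2 + 19/1 = 19·H_{19}.
H_{19} = 3.54774, so E[T] = 67.40705.

67.4071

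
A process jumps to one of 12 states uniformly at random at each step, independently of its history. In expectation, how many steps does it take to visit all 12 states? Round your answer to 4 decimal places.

After k distinct states have appeared, the next step gives a new one with probability (12-k)/12, so the expected wait for the (k+1)-th is 12/(12-k).
E[T] = 12/12 + 12/11 + 12/10 + ... + 12/2 + 12/1 = 12·H_{12}.
H_{12} = 3.10321, so E[T] = 37.23853.

37.2385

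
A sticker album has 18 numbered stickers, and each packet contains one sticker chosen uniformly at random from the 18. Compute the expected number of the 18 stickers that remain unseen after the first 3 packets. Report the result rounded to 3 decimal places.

For each sticker, P(unseen after 3) = (17/18)^3 = 0.8424.
By linearity of expectation, E[unseen] = 18·(17/18)^3 = 15.1636.

15.164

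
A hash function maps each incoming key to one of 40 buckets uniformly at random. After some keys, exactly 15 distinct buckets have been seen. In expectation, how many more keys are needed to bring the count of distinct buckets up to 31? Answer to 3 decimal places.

39.480

With k distinct buckets already seen, the next new one takes an expected 40/(40-k) keys.
Sum over k = 15,...,30: E = 40/25 + 40/24 + 40/23 + ... + 40/11 + 40/10 = 39.4796.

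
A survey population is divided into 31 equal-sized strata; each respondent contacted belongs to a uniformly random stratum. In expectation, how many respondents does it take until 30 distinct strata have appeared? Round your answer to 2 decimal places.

93.84

Going from k to k+1 distinct takes a geometric number of respondents with mean 31/(31-k).
Sum over k = 0,...,29: E = 31/31 + 31/30 + 31/29 + ... + 31/3 + 31/2 = 93.845.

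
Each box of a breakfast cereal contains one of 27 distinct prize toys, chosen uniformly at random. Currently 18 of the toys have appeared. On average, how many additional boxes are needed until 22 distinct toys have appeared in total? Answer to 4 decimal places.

The wait to go from k to k+1 distinct toys is geometric with mean 27/(27-k).
Sum over k = 18,...,21: E = 27/9 + 27/8 + 27/7 + 27/6 = 14.73214.

14.7321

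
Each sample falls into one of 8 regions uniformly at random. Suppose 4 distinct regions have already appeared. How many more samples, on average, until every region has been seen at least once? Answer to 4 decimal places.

From k distinct to k+1 distinct takes on average 8/(8-k) samples.
Sum over k = 4,...,7: E = 8/4 + 8/3 + 8/2 + 8/1 = 16.66667.

16.6667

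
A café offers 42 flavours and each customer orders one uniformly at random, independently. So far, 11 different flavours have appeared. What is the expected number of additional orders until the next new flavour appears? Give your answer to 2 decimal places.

Each order yields a new flavour with probability (42-11)/42 = 31/42, so the wait is geometric with mean 42/31.
E = 42/31 = 1.355.

1.35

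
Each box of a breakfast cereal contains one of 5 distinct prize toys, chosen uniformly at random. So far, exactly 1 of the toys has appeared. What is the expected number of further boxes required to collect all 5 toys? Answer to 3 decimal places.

10.417

From k distinct to k+1 distinct takes on average 5/(5-k) boxes.
Sum over k = 1,...,4: E = 5/4 + 5/3 + 5/2 + 5/1 = 10.4167.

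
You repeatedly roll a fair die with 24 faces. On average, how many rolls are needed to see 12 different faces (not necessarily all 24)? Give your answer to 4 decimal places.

With k distinct faces already seen, the next new one arrives after an expected 24/(24-k) rolls.
Sum over k = 0,...,11: E = 24/24 + 24/23 + 24/22 + ... + 24/14 + 24/13 = 16.14594.

16.1459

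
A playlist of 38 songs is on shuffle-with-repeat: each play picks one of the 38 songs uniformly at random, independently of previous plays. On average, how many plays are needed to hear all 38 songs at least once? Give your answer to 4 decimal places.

160.6603

The wait to go from k to k+1 distinct songs is geometric with mean 38/(38-k).
E[T] = 38/38 + 38/37 + 38/36 + ... + 38/2 + 38/1 = 38·H_{38}.
H_{38} = 4.22790, so E[T] = 160.66028.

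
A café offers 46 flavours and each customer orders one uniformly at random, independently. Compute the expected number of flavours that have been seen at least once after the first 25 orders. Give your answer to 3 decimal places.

For each flavour, P(seen in 25 orders) = 1 - (45/46)^25 = 0.4227.
By linearity of expectation, E[distinct seen] = 46·(1 - (45/46)^25) = 19.4463.

19.446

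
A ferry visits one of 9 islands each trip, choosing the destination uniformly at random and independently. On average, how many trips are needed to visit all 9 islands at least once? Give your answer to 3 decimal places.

After k distinct islands have appeared, the next trip gives a new one with probability (9-k)/9, so the expected wait for the (k+1)-th is 9/(9-k).
E[T] = 9/9 + 9/8 + 9/7 + ... + 9/2 + 9/1 = 9·H_{9}.
H_{9} = 2.8290, so E[T] = 25.4607.

25.461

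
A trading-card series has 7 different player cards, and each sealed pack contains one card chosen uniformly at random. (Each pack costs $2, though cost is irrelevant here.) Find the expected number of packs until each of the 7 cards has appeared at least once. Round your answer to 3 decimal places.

18.150

After k distinct cards have appeared, the next pack gives a new one with probability (7-k)/7, so the expected wait for the (k+1)-th is 7/(7-k).
E[T] = 7/7 + 7/6 + 7/5 + ... + 7/2 + 7/1 = 7·H_{7}.
H_{7} = 2.5929, so E[T] = 18.1500.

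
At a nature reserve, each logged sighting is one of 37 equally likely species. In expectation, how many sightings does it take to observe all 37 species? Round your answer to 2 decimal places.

155.46

Split into phases: going from k distinct to k+1 distinct takes on average 37/(37-k) sightings.
E[T] = 37/37 + 37/36 + 37/35 + ... + 37/2 + 37/1 = 37·H_{37}.
H_{37} = 4.202, so E[T] = 155.459.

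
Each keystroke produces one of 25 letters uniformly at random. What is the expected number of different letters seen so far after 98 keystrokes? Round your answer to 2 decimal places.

For each letter, P(seen in 98 keystrokes) = 1 - (24/25)^98 = 0.982.
By linearity of expectation, E[distinct seen] = 25·(1 - (24/25)^98) = 24.542.

24.54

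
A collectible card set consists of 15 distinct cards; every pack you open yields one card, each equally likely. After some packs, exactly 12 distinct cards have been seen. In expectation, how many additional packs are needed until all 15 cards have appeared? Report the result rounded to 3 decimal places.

The wait to go from k to k+1 distinct cards is geometric with mean 15/(15-k).
Sum over k = 12,...,14: E = 15/3 + 15/2 + 15/1 = 27.5000.

27.500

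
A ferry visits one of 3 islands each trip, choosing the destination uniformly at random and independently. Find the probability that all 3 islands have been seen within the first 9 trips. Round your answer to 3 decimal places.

0.922

Let A_i be the event that island i is missing after 9 trips. By inclusion–exclusion on the A_i,
P(all seen) = Σ_{j=0}^{3} (-1)^j C(3,j)((3-j)/3)^9
= 1.0000 - 0.0780 + 0.0002 - 0.0000
= 0.9221.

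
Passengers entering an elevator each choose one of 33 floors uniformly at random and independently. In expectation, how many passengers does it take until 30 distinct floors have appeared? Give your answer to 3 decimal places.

Going from k to k+1 distinct takes a geometric number of passengers with mean 33/(33-k).
Sum over k = 0,...,29: E = 33/33 + 33/32 + 33/31 + ... + 33/5 + 33/4 = 74.4303.

74.430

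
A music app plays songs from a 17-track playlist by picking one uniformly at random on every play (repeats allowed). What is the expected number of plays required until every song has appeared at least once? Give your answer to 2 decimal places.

58.47

The wait to go from k to k+1 distinct songs is geometric with mean 17/(17-k).
E[T] = 17/17 + 17/16 + 17/15 + ... + 17/2 + 17/1 = 17·H_{17}.
H_{17} = 3.440, so E[T] = 58.472.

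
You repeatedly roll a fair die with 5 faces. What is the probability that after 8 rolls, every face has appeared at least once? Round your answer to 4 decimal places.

Let A_i be the event that face i is missing after 8 rolls. By inclusion–exclusion on the A_i,
P(all seen) = Σ_{j=0}^{5} (-1)^j C(5,j)((5-j)/5)^8
= 1.00000 - 0.83886 + 0.16796 - 0.00655 + 0.00001 - 0.00000
= 0.32256.

0.3226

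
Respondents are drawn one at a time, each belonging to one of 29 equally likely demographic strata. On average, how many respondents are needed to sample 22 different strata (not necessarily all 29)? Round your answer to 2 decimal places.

With k distinct strata already seen, the next new one arrives after an expected 29/(29-k) respondents.
Sum over k = 0,...,21: E = 29/29 + 29/28 + 29/27 + ... + 29/9 + 29/8 = 39.695.

39.70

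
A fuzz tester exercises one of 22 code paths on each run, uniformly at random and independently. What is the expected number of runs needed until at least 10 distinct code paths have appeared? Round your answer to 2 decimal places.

12.93

Going from k to k+1 distinct takes a geometric number of runs with mean 22/(22-k).
Sum over k = 0,...,9: E = 22/22 + 22/21 + 22/20 + ... + 22/14 + 22/13 = 12.927.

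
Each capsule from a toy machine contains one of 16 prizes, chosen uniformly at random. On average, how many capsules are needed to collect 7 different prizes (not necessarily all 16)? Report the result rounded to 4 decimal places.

8.8282

With k distinct prizes already seen, the next new one arrives after an expected 16/(16-k) capsules.
Sum over k = 0,...,6: E = 16/16 + 16/15 + 16/14 + ... + 16/11 + 16/10 = 8.82817.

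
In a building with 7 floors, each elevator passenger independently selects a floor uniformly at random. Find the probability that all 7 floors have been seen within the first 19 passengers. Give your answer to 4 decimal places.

0.6601

Let A_i be the event that floor i is missing after 19 passengers. By inclusion–exclusion on the A_i,
P(all seen) = Σ_{j=0}^{7} (-1)^j C(7,j)((7-j)/7)^19
= 1.00000 - 0.37420 + 0.03514 - 0.00084 + 0.00000 - 0.00000 + 0.00000 - 0.00000
= 0.66009.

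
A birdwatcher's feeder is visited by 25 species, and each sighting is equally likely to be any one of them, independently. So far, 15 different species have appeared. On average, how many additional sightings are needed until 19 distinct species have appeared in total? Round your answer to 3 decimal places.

11.974

With k distinct species already seen, the next new one takes an expected 25/(25-k) sightings.
Sum over k = 15,...,18: E = 25/10 + 25/9 + 25/8 + 25/7 = 11.9742.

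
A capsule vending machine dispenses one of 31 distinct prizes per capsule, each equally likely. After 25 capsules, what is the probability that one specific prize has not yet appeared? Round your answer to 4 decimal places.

On each capsule the fixed prize fails to appear with probability 30/31.
P(still missing after 25) = (30/31)^25 = 0.44054.

0.4405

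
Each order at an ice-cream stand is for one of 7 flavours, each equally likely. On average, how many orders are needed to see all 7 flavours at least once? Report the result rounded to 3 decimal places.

18.150

Split into phases: going from k distinct to k+1 distinct takes on average 7/(7-k) orders.
E[T] = 7/7 + 7/6 + 7/5 + ... + 7/2 + 7/1 = 7·H_{7}.
H_{7} = 2.5929, so E[T] = 18.1500.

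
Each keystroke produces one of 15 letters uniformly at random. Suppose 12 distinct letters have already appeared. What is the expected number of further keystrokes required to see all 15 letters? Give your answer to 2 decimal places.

27.50

The wait to go from k to k+1 distinct letters is geometric with mean 15/(15-k).
Sum over k = 12,...,14: E = 15/3 + 15/2 + 15/1 = 27.500.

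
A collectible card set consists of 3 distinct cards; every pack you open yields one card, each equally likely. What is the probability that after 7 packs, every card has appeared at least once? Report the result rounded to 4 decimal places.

Let A_i be the event that card i is missing after 7 packs. By inclusion–exclusion on the A_i,
P(all seen) = Σ_{j=0}^{3} (-1)^j C(3,j)((3-j)/3)^7
= 1.00000 - 0.17558 + 0.00137 - 0.00000
= 0.82579.

0.8258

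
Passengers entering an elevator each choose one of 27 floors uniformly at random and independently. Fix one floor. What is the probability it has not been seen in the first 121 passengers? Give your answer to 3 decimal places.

Each passenger misses the fixed floor with probability (27-1)/27 = 26/27, independently.
P(still missing after 121) = (26/27)^121 = 0.0104.

0.010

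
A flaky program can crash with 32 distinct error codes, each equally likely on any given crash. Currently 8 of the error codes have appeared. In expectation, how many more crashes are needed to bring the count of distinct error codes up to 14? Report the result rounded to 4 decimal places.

With k distinct error codes already seen, the next new one takes an expected 32/(32-k) crashes.
Sum over k = 8,...,13: E = 32/24 + 32/23 + 32/22 + 32/21 + 32/20 + 32/19 = 8.98720.

8.9872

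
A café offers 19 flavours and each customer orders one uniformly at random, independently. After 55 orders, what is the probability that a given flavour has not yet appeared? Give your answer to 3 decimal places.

Each order misses the fixed flavour with probability (19-1)/19 = 18/19, independently.
P(still missing after 55) = (18/19)^55 = 0.0511.

0.051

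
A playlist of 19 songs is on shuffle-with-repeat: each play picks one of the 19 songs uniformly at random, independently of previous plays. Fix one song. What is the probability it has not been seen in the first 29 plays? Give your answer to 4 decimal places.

On each play the fixed song fails to appear with probability 18/19.
P(still missing after 29) = (18/19)^29 = 0.20847.

0.2085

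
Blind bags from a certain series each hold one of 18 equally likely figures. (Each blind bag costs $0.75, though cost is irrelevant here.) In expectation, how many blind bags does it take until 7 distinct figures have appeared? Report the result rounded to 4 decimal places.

8.5542

With k distinct figures already seen, the next new one arrives after an expected 18/(18-k) blind bags.
Sum over k = 0,...,6: E = 18/18 + 18/17 + 18/16 + ... + 18/13 + 18/12 = 8.55415.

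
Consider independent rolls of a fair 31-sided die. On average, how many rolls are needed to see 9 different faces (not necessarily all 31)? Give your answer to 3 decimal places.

10.429

Going from k to k+1 distinct takes a geometric number of rolls with mean 31/(31-k).
Sum over k = 0,...,8: E = 31/31 + 31/30 + 31/29 + ... + 31/24 + 31/23 = 10.4294.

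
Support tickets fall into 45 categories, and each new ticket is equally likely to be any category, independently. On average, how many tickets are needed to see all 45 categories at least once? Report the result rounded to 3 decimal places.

Split into phases: going from k distinct to k+1 distinct takes on average 45/(45-k) tickets.
E[T] = 45/45 + 45/44 + 45/43 + ... + 45/2 + 45/1 = 45·H_{45}.
H_{45} = 4.3949, so E[T] = 197.7727.

197.773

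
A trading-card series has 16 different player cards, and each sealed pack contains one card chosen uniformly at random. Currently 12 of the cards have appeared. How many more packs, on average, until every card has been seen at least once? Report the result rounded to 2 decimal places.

From k distinct to k+1 distinct takes on average 16/(16-k) packs.
Sum over k = 12,...,15: E = 16/4 + 16/3 + 16/2 + 16/1 = 33.333.

33.33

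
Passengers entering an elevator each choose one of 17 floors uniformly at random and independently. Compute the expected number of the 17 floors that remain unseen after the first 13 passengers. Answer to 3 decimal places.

For each floor, P(unseen after 13) = (16/17)^13 = 0.4547.
By linearity of expectation, E[unseen] = 17·(16/17)^13 = 7.7299.

7.730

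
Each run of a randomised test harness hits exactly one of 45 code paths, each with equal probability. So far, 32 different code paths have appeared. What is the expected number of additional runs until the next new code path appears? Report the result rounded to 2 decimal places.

Each run yields a new code path with probability (45-32)/45 = 13/45, so the wait is geometric with mean 45/13.
E = 45/13 = 3.462.

3.46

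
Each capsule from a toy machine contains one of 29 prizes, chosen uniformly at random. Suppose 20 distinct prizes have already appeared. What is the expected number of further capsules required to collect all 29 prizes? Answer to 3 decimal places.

82.040

The wait to go from k to k+1 distinct prizes is geometric with mean 29/(29-k).
Sum over k = 20,...,28: E = 29/9 + 29/8 + 29/7 + ... + 29/2 + 29/1 = 82.0401.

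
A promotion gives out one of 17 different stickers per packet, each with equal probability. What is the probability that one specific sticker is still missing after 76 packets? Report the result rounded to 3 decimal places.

0.010

On each packet the fixed sticker fails to appear with probability 16/17.
P(still missing after 76) = (16/17)^76 = 0.0100.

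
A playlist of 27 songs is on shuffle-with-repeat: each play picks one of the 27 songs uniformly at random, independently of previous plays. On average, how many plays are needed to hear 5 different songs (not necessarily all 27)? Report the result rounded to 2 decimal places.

5.42

With k distinct songs already seen, the next new one arrives after an expected 27/(27-k) plays.
Sum over k = 0,...,4: E = 27/27 + 27/26 + 27/25 + 27/24 + 27/23 = 5.417.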